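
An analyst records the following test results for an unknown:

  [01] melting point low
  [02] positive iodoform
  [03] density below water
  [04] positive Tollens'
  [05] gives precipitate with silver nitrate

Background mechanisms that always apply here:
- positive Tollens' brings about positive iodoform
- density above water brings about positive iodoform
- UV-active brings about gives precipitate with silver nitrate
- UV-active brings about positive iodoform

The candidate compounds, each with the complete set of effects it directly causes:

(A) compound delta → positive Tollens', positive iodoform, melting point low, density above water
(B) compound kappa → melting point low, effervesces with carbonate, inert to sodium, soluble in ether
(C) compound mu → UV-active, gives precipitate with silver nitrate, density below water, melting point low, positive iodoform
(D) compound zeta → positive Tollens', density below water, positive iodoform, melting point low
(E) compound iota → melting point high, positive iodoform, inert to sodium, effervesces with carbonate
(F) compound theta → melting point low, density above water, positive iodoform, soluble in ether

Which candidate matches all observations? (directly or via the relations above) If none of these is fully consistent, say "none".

none

Per-candidate check:
(A) compound delta — melting point low ✓; positive iodoform ✓; density below water ✗; positive Tollens' ✓; gives precipitate with silver nitrate ✗
(B) compound kappa — does not account for positive iodoform, density below water, positive Tollens', gives precipitate with silver nitrate
(C) compound mu — melting point low ✓; positive iodoform ✓; density below water ✓; positive Tollens' ✗; gives precipitate with silver nitrate ✓
(D) compound zeta — melting point low ✓; positive iodoform ✓; density below water ✓; positive Tollens' ✓; gives precipitate with silver nitrate ✗
(E) compound iota — melting point low ✗; positive iodoform ✓; density below water ✗; positive Tollens' ✗; gives precipitate with silver nitrate ✗
(F) compound theta — melting point low ✓; positive iodoform ✓; density below water ✗; positive Tollens' ✗; gives precipitate with silver nitrate ✗
No candidate is consistent with all observations.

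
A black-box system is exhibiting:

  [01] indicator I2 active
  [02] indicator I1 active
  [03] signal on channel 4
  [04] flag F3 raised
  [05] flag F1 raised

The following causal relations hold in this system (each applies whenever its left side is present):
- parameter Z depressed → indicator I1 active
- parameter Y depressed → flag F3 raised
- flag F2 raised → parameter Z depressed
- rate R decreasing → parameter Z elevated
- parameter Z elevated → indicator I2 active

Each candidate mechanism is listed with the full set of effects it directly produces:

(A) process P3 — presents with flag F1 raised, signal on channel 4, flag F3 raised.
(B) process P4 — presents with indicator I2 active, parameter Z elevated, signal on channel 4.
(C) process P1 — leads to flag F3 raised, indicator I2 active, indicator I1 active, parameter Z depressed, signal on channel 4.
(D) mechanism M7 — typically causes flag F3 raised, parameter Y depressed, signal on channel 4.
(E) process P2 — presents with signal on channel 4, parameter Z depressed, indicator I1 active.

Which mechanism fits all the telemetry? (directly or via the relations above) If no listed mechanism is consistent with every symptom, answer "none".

Testing each hypothesis:
(A) process P3 — does not account for indicator I2 active, indicator I1 active
(B) process P4 — indicator I2 active yes; indicator I1 active NO; signal on channel 4 yes; flag F3 raised NO; flag F1 raised NO
(C) process P1 — indicator I2 active yes; indicator I1 active yes; signal on channel 4 yes; flag F3 raised yes; flag F1 raised NO
(D) mechanism M7 — does not account for indicator I2 active, indicator I1 active, flag F1 raised
(E) process P2 — indicator I2 active NO; indicator I1 active yes; signal on channel 4 yes; flag F3 raised NO; flag F1 raised NO
None of the listed candidates fits everything.

none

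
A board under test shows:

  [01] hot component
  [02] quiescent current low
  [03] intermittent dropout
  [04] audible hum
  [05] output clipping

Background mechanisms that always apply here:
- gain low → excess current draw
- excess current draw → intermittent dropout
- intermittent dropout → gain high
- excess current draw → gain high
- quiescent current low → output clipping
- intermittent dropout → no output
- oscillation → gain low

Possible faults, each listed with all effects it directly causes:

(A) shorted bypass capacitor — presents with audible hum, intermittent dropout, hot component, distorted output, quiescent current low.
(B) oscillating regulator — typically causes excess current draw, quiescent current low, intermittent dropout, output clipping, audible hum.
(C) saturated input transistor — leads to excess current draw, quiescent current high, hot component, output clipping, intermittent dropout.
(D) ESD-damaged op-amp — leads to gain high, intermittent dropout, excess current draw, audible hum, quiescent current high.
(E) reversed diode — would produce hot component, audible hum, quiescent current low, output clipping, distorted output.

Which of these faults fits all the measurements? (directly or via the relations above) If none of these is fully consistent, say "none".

A

For each candidate, compare predicted effects to what was observed:
(A) shorted bypass capacitor — hot component yes; quiescent current low yes; intermittent dropout yes; audible hum yes; output clipping yes (through quiescent current low → output clipping)
(B) oscillating regulator — hot component NO; quiescent current low yes; intermittent dropout yes; audible hum yes; output clipping yes
(C) saturated input transistor — fails on quiescent current low, audible hum (predicts quiescent current high, not quiescent current low)
(D) ESD-damaged op-amp — hot component NO; quiescent current low NO; intermittent dropout yes; audible hum yes; output clipping NO
(E) reversed diode — does not account for intermittent dropout
(A) alone accounts for all the evidence.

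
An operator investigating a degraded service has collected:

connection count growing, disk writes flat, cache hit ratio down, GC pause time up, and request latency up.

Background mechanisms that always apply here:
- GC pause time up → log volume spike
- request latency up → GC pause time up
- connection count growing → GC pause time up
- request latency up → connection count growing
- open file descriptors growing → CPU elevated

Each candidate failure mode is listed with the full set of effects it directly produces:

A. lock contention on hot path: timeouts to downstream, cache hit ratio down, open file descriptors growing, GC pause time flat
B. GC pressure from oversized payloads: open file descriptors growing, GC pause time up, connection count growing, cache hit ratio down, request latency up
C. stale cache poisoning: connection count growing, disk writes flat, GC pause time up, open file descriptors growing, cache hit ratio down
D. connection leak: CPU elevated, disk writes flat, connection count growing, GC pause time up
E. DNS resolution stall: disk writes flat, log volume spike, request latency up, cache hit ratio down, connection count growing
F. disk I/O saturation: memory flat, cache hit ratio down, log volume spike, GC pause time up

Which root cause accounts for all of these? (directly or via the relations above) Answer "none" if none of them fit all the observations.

E

For each candidate, compare predicted effects to what was observed:
(A) lock contention on hot path — fails on connection count growing, disk writes flat, GC pause time up, request latency up (predicts GC pause time flat, not GC pause time up)
(B) GC pressure from oversized payloads — does not account for disk writes flat
(C) stale cache poisoning — does not account for request latency up
(D) connection leak — connection count growing yes; disk writes flat yes; cache hit ratio down NO; GC pause time up yes; request latency up NO
(E) DNS resolution stall — connection count growing yes; disk writes flat yes; cache hit ratio down yes; GC pause time up yes (through connection count growing → GC pause time up); request latency up yes
(F) disk I/O saturation — does not account for connection count growing, disk writes flat, request latency up
Only (E) is consistent with every observation.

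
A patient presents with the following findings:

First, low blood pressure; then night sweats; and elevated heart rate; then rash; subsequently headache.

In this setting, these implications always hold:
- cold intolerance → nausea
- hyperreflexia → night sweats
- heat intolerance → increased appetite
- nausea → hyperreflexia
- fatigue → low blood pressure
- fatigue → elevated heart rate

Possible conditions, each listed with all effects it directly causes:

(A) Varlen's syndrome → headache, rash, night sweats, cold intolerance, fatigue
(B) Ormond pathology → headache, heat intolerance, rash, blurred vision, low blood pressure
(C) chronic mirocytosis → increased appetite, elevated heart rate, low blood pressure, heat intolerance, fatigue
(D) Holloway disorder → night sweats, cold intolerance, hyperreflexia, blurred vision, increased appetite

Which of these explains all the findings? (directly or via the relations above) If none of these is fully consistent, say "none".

Testing each hypothesis:
(A) Varlen's syndrome — accounts for every observation (low blood pressure through fatigue → low blood pressure)
(B) Ormond pathology — low blood pressure match; night sweats miss; elevated heart rate miss; rash match; headache match
(C) chronic mirocytosis — does not account for night sweats, rash, headache
(D) Holloway disorder — low blood pressure miss; night sweats match; elevated heart rate miss; rash miss; headache miss
(A) alone accounts for all the evidence.

A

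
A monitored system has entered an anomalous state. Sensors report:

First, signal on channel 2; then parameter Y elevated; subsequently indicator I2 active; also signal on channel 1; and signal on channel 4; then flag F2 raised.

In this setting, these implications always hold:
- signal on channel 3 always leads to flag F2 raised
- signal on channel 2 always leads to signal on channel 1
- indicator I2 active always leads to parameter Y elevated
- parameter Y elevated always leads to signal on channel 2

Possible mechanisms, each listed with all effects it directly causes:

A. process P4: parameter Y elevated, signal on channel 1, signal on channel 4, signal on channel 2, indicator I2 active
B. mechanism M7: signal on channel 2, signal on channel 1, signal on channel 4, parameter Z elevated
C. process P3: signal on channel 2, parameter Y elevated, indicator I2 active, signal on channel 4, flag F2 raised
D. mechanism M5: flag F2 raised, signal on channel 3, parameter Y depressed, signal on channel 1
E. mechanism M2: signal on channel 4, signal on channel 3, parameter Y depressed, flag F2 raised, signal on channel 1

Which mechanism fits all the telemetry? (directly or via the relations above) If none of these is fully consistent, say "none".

C

Testing each hypothesis:
(A) process P4 — signal on channel 2 match; parameter Y elevated match; indicator I2 active match; signal on channel 1 match; signal on channel 4 match; flag F2 raised miss
(B) mechanism M7 — signal on channel 2 match; parameter Y elevated miss; indicator I2 active miss; signal on channel 1 match; signal on channel 4 match; flag F2 raised miss
(C) process P3 — accounts for every observation (signal on channel 1 via signal on channel 2 → signal on channel 1)
(D) mechanism M5 — signal on channel 2 miss; parameter Y elevated miss; indicator I2 active miss; signal on channel 1 match; signal on channel 4 miss; flag F2 raised match
(E) mechanism M2 — signal on channel 2 miss; parameter Y elevated miss; indicator I2 active miss; signal on channel 1 match; signal on channel 4 match; flag F2 raised match
(C) alone accounts for all the evidence.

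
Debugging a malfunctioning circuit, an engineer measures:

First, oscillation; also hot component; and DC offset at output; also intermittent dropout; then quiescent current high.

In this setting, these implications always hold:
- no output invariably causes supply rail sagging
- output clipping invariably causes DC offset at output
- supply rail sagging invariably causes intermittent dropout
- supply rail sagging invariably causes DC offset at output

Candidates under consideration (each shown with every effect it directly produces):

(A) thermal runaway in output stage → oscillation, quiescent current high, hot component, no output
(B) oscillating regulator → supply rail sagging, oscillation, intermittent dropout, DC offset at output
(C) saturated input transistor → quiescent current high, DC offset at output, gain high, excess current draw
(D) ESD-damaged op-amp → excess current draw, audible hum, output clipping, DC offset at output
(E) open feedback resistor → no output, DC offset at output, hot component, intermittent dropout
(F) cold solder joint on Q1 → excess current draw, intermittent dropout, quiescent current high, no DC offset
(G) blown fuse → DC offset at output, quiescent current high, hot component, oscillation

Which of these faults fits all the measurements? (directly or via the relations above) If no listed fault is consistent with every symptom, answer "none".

A

For each candidate, compare predicted effects to what was observed:
(A) thermal runaway in output stage — oscillation +; hot component +; DC offset at output + (through no output → supply rail sagging → DC offset at output); intermittent dropout + (through no output → supply rail sagging → intermittent dropout); quiescent current high +
(B) oscillating regulator — oscillation +; hot component -; DC offset at output +; intermittent dropout +; quiescent current high -
(C) saturated input transistor — does not account for oscillation, hot component, intermittent dropout
(D) ESD-damaged op-amp — does not account for oscillation, hot component, intermittent dropout, quiescent current high
(E) open feedback resistor — oscillation -; hot component +; DC offset at output +; intermittent dropout +; quiescent current high -
(F) cold solder joint on Q1 — oscillation -; hot component -; DC offset at output -; intermittent dropout +; quiescent current high +
(G) blown fuse — does not account for intermittent dropout
Only (A) is consistent with every observation.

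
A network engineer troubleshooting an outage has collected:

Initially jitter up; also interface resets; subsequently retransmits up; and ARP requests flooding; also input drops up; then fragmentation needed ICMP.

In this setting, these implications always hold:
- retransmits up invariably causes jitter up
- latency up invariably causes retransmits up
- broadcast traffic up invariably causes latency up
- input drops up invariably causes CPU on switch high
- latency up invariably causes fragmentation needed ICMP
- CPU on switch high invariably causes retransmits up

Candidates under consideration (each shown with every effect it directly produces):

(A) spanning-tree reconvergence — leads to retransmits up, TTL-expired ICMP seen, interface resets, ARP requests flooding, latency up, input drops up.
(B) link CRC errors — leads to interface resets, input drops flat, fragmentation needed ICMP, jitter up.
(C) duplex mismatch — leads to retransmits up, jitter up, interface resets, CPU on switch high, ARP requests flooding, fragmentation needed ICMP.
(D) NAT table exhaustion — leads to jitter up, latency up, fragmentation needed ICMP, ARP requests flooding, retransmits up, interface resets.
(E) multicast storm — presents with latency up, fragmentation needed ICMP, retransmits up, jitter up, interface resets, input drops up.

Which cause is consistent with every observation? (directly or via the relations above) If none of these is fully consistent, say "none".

A

Testing each hypothesis:
(A) spanning-tree reconvergence — jitter up + (via retransmits up → jitter up); interface resets +; retransmits up +; ARP requests flooding +; input drops up +; fragmentation needed ICMP + (via latency up → fragmentation needed ICMP)
(B) link CRC errors — fails on retransmits up, ARP requests flooding, input drops up (predicts input drops flat, not input drops up)
(C) duplex mismatch — does not account for input drops up
(D) NAT table exhaustion — jitter up +; interface resets +; retransmits up +; ARP requests flooding +; input drops up -; fragmentation needed ICMP +
(E) multicast storm — does not account for ARP requests flooding
Only (A) is consistent with every observation.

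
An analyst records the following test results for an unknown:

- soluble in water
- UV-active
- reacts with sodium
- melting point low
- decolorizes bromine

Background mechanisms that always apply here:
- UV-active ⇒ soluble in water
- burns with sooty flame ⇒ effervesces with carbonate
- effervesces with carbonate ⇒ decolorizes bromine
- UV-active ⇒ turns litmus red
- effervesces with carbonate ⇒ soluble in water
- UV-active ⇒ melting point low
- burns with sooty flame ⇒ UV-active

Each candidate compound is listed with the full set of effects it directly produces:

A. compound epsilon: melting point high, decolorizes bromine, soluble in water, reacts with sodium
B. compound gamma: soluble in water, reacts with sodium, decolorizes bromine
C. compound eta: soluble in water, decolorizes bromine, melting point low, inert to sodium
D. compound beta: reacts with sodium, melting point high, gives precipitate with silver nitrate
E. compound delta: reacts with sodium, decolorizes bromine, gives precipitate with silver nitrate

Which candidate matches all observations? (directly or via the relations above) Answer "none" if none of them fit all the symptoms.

none

For each candidate, compare predicted effects to what was observed:
(A) compound epsilon — soluble in water yes; UV-active NO; reacts with sodium yes; melting point low NO; decolorizes bromine yes
(B) compound gamma — does not account for UV-active, melting point low
(C) compound eta — soluble in water yes; UV-active NO; reacts with sodium NO; melting point low yes; decolorizes bromine yes
(D) compound beta — fails on soluble in water, UV-active, melting point low, decolorizes bromine (predicts melting point high, not melting point low)
(E) compound delta — does not account for soluble in water, UV-active, melting point low
No candidate is consistent with all observations.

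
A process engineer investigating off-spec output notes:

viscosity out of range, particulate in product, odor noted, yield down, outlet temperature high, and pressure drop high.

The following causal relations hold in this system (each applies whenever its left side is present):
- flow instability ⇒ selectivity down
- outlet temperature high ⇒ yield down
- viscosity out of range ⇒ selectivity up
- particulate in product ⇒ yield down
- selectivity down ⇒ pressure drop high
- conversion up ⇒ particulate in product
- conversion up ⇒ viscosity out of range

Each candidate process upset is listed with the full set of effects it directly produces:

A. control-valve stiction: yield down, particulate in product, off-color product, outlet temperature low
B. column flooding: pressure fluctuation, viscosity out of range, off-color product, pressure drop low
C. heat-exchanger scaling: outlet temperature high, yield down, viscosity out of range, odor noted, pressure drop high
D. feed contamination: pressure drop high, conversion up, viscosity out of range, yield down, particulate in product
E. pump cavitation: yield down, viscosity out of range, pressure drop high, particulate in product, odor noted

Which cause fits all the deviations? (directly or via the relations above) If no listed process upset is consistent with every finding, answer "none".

none

Per-candidate check:
(A) control-valve stiction — viscosity out of range miss; particulate in product match; odor noted miss; yield down match; outlet temperature high miss; pressure drop high miss
(B) column flooding — viscosity out of range match; particulate in product miss; odor noted miss; yield down miss; outlet temperature high miss; pressure drop high miss
(C) heat-exchanger scaling — viscosity out of range match; particulate in product miss; odor noted match; yield down match; outlet temperature high match; pressure drop high match
(D) feed contamination — viscosity out of range match; particulate in product match; odor noted miss; yield down match; outlet temperature high miss; pressure drop high match
(E) pump cavitation — viscosity out of range match; particulate in product match; odor noted match; yield down match; outlet temperature high miss; pressure drop high match
No candidate is consistent with all observations.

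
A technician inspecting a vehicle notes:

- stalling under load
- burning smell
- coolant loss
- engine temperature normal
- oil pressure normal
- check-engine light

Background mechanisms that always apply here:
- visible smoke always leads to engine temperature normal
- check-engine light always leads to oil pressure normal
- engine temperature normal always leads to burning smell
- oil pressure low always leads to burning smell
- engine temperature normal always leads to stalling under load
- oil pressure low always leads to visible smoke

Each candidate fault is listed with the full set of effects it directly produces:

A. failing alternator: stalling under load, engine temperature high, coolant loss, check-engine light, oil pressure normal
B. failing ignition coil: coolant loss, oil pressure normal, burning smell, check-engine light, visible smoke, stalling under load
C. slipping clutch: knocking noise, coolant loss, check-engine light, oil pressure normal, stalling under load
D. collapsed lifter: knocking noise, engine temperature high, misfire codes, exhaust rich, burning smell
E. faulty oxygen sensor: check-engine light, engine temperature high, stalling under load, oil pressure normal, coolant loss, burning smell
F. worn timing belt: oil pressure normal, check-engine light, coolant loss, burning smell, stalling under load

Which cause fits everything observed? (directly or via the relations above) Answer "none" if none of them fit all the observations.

B

Testing each hypothesis:
(A) failing alternator — stalling under load +; burning smell -; coolant loss +; engine temperature normal -; oil pressure normal +; check-engine light +
(B) failing ignition coil — accounts for every observation (engine temperature normal via visible smoke → engine temperature normal)
(C) slipping clutch — does not account for burning smell, engine temperature normal
(D) collapsed lifter — fails on stalling under load, coolant loss, engine temperature normal, oil pressure normal, check-engine light (predicts engine temperature high, not engine temperature normal)
(E) faulty oxygen sensor — fails on engine temperature normal (predicts engine temperature high, not engine temperature normal)
(F) worn timing belt — does not account for engine temperature normal
(B) is the only candidate with no mismatches.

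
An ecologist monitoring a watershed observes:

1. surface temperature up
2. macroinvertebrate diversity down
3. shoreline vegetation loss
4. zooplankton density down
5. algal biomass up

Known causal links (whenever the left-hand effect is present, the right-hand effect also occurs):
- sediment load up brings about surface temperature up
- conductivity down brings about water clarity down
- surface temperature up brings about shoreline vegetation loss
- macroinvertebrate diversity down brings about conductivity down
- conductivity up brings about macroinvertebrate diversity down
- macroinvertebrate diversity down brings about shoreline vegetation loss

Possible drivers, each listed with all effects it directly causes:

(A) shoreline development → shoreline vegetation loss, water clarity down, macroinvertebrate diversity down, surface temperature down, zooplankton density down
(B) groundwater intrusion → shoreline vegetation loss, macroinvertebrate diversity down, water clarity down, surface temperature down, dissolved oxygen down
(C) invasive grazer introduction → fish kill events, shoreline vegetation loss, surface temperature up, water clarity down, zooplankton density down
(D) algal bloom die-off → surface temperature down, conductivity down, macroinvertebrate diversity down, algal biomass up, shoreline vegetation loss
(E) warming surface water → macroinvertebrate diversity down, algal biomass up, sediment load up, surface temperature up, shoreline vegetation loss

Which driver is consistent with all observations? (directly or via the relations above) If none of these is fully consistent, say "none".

none

For each candidate, compare predicted effects to what was observed:
(A) shoreline development — surface temperature up -; macroinvertebrate diversity down +; shoreline vegetation loss +; zooplankton density down +; algal biomass up -
(B) groundwater intrusion — fails on surface temperature up, zooplankton density down, algal biomass up (predicts surface temperature down, not surface temperature up)
(C) invasive grazer introduction — does not account for macroinvertebrate diversity down, algal biomass up
(D) algal bloom die-off — fails on surface temperature up, zooplankton density down (predicts surface temperature down, not surface temperature up)
(E) warming surface water — does not account for zooplankton density down
None of the listed candidates fits everything.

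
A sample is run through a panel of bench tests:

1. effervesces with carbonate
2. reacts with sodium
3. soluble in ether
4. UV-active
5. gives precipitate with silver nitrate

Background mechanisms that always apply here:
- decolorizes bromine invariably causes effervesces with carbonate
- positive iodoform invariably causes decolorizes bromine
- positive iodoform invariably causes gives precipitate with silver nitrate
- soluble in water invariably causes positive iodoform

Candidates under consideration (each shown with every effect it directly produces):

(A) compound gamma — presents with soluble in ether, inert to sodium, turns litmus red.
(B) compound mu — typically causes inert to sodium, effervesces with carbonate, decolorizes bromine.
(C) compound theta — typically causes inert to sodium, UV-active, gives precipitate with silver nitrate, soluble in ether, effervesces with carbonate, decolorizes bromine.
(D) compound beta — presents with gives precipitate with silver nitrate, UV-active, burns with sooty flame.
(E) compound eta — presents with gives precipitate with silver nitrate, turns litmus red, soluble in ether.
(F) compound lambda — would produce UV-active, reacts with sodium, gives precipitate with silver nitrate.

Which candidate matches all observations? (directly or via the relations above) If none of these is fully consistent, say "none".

none

For each candidate, compare predicted effects to what was observed:
(A) compound gamma — effervesces with carbonate ✗; reacts with sodium ✗; soluble in ether ✓; UV-active ✗; gives precipitate with silver nitrate ✗
(B) compound mu — effervesces with carbonate ✓; reacts with sodium ✗; soluble in ether ✗; UV-active ✗; gives precipitate with silver nitrate ✗
(C) compound theta — effervesces with carbonate ✓; reacts with sodium ✗; soluble in ether ✓; UV-active ✓; gives precipitate with silver nitrate ✓
(D) compound beta — does not account for effervesces with carbonate, reacts with sodium, soluble in ether
(E) compound eta — does not account for effervesces with carbonate, reacts with sodium, UV-active
(F) compound lambda — effervesces with carbonate ✗; reacts with sodium ✓; soluble in ether ✗; UV-active ✓; gives precipitate with silver nitrate ✓
No candidate is consistent with all observations.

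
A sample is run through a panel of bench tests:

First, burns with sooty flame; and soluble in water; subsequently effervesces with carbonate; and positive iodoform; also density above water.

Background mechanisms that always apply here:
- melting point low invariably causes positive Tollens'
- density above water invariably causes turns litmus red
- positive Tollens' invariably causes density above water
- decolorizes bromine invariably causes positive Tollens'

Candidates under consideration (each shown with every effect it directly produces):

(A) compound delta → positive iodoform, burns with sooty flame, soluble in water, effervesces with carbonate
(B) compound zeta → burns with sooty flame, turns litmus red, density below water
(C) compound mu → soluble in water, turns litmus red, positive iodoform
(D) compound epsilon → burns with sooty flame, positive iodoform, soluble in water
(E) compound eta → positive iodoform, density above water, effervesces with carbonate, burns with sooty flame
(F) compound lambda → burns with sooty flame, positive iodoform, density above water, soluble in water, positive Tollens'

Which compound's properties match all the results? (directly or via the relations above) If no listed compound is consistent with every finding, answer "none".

Checking each candidate against the observations:
(A) compound delta — burns with sooty flame +; soluble in water +; effervesces with carbonate +; positive iodoform +; density above water -
(B) compound zeta — fails on soluble in water, effervesces with carbonate, positive iodoform, density above water (predicts density below water, not density above water)
(C) compound mu — does not account for burns with sooty flame, effervesces with carbonate, density above water
(D) compound epsilon — does not account for effervesces with carbonate, density above water
(E) compound eta — does not account for soluble in water
(F) compound lambda — burns with sooty flame +; soluble in water +; effervesces with carbonate -; positive iodoform +; density above water +
No candidate is consistent with all observations.

none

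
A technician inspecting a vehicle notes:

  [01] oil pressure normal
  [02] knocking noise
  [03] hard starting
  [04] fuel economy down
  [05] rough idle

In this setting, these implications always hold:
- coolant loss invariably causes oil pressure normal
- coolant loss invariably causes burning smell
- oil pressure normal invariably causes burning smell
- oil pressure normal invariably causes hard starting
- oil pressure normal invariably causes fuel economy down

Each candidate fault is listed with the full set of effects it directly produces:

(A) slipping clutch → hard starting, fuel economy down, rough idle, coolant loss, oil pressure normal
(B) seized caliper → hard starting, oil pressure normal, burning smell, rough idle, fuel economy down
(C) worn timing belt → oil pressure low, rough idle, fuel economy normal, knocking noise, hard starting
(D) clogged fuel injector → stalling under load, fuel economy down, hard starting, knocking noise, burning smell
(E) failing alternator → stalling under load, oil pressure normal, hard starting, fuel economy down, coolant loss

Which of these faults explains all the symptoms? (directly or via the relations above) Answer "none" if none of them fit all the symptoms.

none

Per-candidate check:
(A) slipping clutch — oil pressure normal match; knocking noise miss; hard starting match; fuel economy down match; rough idle match
(B) seized caliper — does not account for knocking noise
(C) worn timing belt — fails on oil pressure normal, fuel economy down (predicts oil pressure low, not oil pressure normal; predicts fuel economy normal, not fuel economy down)
(D) clogged fuel injector — oil pressure normal miss; knocking noise match; hard starting match; fuel economy down match; rough idle miss
(E) failing alternator — oil pressure normal match; knocking noise miss; hard starting match; fuel economy down match; rough idle miss
None of the listed candidates fits everything.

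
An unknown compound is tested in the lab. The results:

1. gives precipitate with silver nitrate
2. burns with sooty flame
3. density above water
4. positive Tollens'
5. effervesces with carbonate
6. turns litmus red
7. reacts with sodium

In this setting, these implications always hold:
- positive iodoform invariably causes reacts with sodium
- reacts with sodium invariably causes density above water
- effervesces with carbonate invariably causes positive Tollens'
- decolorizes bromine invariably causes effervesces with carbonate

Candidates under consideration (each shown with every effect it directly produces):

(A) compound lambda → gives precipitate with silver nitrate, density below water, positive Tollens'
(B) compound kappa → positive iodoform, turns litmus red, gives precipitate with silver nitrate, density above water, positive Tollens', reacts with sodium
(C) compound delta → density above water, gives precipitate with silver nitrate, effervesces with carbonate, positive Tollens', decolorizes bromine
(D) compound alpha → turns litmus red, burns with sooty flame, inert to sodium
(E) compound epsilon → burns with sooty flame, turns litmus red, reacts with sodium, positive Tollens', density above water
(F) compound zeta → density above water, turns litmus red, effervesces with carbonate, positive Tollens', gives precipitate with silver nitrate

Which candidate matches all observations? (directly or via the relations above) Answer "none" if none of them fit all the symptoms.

Checking each candidate against the observations:
(A) compound lambda — gives precipitate with silver nitrate yes; burns with sooty flame NO; density above water NO; positive Tollens' yes; effervesces with carbonate NO; turns litmus red NO; reacts with sodium NO
(B) compound kappa — gives precipitate with silver nitrate yes; burns with sooty flame NO; density above water yes; positive Tollens' yes; effervesces with carbonate NO; turns litmus red yes; reacts with sodium yes
(C) compound delta — gives precipitate with silver nitrate yes; burns with sooty flame NO; density above water yes; positive Tollens' yes; effervesces with carbonate yes; turns litmus red NO; reacts with sodium NO
(D) compound alpha — gives precipitate with silver nitrate NO; burns with sooty flame yes; density above water NO; positive Tollens' NO; effervesces with carbonate NO; turns litmus red yes; reacts with sodium NO
(E) compound epsilon — gives precipitate with silver nitrate NO; burns with sooty flame yes; density above water yes; positive Tollens' yes; effervesces with carbonate NO; turns litmus red yes; reacts with sodium yes
(F) compound zeta — gives precipitate with silver nitrate yes; burns with sooty flame NO; density above water yes; positive Tollens' yes; effervesces with carbonate yes; turns litmus red yes; reacts with sodium NO
None of the listed candidates fits everything.

none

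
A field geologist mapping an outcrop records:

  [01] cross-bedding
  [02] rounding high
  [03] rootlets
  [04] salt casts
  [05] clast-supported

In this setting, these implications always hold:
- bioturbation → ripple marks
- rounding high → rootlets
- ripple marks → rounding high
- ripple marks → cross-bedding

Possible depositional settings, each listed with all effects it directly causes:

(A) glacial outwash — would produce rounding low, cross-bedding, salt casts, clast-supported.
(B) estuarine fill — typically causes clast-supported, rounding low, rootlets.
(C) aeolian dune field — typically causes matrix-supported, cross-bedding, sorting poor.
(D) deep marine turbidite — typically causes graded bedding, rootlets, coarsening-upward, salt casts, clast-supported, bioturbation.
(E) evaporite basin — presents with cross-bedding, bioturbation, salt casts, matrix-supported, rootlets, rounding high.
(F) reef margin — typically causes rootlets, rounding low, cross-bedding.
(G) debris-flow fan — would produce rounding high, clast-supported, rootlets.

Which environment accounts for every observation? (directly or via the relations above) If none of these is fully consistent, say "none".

D

Testing each hypothesis:
(A) glacial outwash — fails on rounding high, rootlets (predicts rounding low, not rounding high)
(B) estuarine fill — cross-bedding -; rounding high -; rootlets +; salt casts -; clast-supported +
(C) aeolian dune field — fails on rounding high, rootlets, salt casts, clast-supported (predicts matrix-supported, not clast-supported)
(D) deep marine turbidite — cross-bedding + (through bioturbation → ripple marks → cross-bedding); rounding high + (through bioturbation → ripple marks → rounding high); rootlets +; salt casts +; clast-supported +
(E) evaporite basin — cross-bedding +; rounding high +; rootlets +; salt casts +; clast-supported -
(F) reef margin — fails on rounding high, salt casts, clast-supported (predicts rounding low, not rounding high)
(G) debris-flow fan — cross-bedding -; rounding high +; rootlets +; salt casts -; clast-supported +
Only (D) is consistent with every observation.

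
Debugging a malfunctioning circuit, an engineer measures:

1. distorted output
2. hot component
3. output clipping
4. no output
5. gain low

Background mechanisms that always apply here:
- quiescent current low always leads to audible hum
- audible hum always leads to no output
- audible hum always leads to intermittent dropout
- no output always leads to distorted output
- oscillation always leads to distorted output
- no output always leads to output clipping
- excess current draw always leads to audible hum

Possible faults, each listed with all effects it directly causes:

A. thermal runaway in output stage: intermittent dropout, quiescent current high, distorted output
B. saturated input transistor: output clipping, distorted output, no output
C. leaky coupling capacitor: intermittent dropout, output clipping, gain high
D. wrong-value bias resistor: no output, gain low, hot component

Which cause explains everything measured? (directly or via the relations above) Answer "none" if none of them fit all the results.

D

Per-candidate check:
(A) thermal runaway in output stage — distorted output +; hot component -; output clipping -; no output -; gain low -
(B) saturated input transistor — distorted output +; hot component -; output clipping +; no output +; gain low -
(C) leaky coupling capacitor — distorted output -; hot component -; output clipping +; no output -; gain low -
(D) wrong-value bias resistor — distorted output + (through no output → distorted output); hot component +; output clipping + (through no output → output clipping); no output +; gain low +
(D) alone accounts for all the evidence.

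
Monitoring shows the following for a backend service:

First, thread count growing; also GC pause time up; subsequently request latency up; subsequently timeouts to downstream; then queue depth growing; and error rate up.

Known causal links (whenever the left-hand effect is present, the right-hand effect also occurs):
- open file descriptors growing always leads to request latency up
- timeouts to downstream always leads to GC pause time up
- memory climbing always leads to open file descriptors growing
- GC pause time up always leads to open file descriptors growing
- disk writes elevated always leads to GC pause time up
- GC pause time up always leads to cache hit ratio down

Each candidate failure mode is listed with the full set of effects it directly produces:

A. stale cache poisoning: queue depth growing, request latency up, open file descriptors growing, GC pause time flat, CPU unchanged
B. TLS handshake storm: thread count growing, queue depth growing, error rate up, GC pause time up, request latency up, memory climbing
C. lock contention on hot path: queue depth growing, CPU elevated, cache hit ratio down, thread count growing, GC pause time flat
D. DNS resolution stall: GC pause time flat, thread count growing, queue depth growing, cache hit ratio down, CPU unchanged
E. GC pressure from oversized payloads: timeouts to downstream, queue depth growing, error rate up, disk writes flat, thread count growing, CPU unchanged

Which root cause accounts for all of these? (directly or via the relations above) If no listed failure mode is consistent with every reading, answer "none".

E

For each candidate, compare predicted effects to what was observed:
(A) stale cache poisoning — fails on thread count growing, GC pause time up, timeouts to downstream, error rate up (predicts GC pause time flat, not GC pause time up)
(B) TLS handshake storm — does not account for timeouts to downstream
(C) lock contention on hot path — thread count growing ✓; GC pause time up ✗; request latency up ✗; timeouts to downstream ✗; queue depth growing ✓; error rate up ✗
(D) DNS resolution stall — thread count growing ✓; GC pause time up ✗; request latency up ✗; timeouts to downstream ✗; queue depth growing ✓; error rate up ✗
(E) GC pressure from oversized payloads — thread count growing ✓; GC pause time up ✓ (through timeouts to downstream → GC pause time up); request latency up ✓ (through timeouts to downstream → GC pause time up → open file descriptors growing → request latency up); timeouts to downstream ✓; queue depth growing ✓; error rate up ✓
(E) alone accounts for all the evidence.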